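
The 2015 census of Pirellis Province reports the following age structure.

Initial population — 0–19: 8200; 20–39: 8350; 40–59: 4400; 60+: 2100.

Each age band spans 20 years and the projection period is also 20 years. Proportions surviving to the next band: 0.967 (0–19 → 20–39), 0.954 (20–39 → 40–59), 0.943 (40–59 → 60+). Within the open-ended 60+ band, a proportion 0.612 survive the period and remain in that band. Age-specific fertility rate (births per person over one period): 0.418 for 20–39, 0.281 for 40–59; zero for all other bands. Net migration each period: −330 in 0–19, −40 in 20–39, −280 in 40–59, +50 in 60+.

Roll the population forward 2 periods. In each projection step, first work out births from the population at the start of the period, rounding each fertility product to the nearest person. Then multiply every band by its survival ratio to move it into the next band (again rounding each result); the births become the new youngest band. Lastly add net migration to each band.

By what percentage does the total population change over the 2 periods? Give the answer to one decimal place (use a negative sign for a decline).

Let group 1 be 0–19 through group 4 = 60+.
[period 1]
Births: 8350 × 0.418 = 3490, 4400 × 0.281 = 1236 → total 4726
Group 2: 8200 × 0.967 = 7929
Group 3: 8350 × 0.954 = 7966
Group 4: 4400 × 0.943 + 2100 × 0.612 = 4149 + 1285 = 5434
Net migration: Group 1 − 330 → 4396; Group 2 − 40 → 7889; Group 3 − 280 → 7686; Group 4 + 50 → 5484
Population now: 0–19=4396, 20–39=7889, 40–59=7686, 60+=5484
[period 2]
Births: 7889 × 0.418 = 3298, 7686 × 0.281 = 2160 → total 5458
Group 2: 4396 × 0.967 = 4251
Group 3: 7889 × 0.954 = 7526
Group 4: 7686 × 0.943 + 5484 × 0.612 = 7248 + 3356 = 10604
Net migration: Group 1 − 330 → 5128; Group 2 − 40 → 4211; Group 3 − 280 → 7246; Group 4 + 50 → 10654
Population now: 0–19=5128, 20–39=4211, 40–59=7246, 60+=10654
Total: 23050 → 27239; change = 4189; percentage change = 18.2%

18.2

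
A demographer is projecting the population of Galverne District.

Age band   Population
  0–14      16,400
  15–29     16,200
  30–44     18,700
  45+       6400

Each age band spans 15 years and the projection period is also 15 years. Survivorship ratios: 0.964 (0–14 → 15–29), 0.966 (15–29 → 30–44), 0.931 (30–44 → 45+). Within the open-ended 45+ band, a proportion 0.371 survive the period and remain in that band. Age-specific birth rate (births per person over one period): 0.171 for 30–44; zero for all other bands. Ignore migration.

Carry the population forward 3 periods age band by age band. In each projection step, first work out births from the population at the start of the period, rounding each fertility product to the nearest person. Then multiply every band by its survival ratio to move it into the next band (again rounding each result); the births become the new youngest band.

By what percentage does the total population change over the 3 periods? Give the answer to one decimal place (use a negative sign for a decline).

Numbering the groups 1..4 from youngest to oldest:
[period 1]
Births: 18700 * 0.171 = 3198
Group 2: 16400 * 0.964 = 15810
Group 3: 16200 * 0.966 = 15649
Group 4: 18700 * 0.931 + 6400 * 0.371 = 17410 + 2374 = 19784
Population now: 0–14=3198, 15–29=15810, 30–44=15649, 45+=19784
[period 2]
Births: 15649 * 0.171 = 2676
Group 2: 3198 * 0.964 = 3083
Group 3: 15810 * 0.966 = 15272
Group 4: 15649 * 0.931 + 19784 * 0.371 = 14569 + 7340 = 21909
Population now: 0–14=2676, 15–29=3083, 30–44=15272, 45+=21909
[period 3]
Births: 15272 * 0.171 = 2612
Group 2: 2676 * 0.964 = 2580
Group 3: 3083 * 0.966 = 2978
Group 4: 15272 * 0.931 + 21909 * 0.371 = 14218 + 8128 = 22346
Population now: 0–14=2612, 15–29=2580, 30–44=2978, 45+=22346
Total: 57700 → 30516; change = -27184; percentage change = -47.1%

-47.1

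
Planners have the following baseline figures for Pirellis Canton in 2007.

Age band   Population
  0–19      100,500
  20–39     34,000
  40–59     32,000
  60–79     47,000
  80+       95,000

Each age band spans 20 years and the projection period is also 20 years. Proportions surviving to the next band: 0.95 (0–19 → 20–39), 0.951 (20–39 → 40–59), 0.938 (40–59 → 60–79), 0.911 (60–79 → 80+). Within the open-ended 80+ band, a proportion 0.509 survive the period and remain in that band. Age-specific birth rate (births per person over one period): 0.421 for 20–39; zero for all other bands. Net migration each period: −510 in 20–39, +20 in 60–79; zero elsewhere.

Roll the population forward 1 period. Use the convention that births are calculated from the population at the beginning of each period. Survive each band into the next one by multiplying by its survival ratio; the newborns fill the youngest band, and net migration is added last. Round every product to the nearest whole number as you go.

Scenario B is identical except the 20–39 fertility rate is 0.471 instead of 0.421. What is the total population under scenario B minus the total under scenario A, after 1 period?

— Period 1 —
Births: 34000 * 0.421 = 14314
20–39: 100500 * 0.95 = 95475
40–59: 34000 * 0.951 = 32334
60–79: 32000 * 0.938 = 30016
80+: 47000 * 0.911 + 95000 * 0.509 = 42817 + 48355 = 91172
Net migration: 20–39 − 510 → 94965; 60–79 + 20 → 30036
→ [14314, 94965, 32334, 30036, 91172]
Scenario A total after 1 period: 262821
Scenario B projection —
— Period 1 —
Births: 34000 * 0.471 = 16014
20–39: 100500 * 0.95 = 95475
40–59: 34000 * 0.951 = 32334
60–79: 32000 * 0.938 = 30016
80+: 47000 * 0.911 + 95000 * 0.509 = 42817 + 48355 = 91172
Net migration: 20–39 − 510 → 94965; 60–79 + 20 → 30036
→ [16014, 94965, 32334, 30036, 91172]
Scenario B total after 1 period: 264521
Difference B − A = 264521 − 262821 = 1700

1700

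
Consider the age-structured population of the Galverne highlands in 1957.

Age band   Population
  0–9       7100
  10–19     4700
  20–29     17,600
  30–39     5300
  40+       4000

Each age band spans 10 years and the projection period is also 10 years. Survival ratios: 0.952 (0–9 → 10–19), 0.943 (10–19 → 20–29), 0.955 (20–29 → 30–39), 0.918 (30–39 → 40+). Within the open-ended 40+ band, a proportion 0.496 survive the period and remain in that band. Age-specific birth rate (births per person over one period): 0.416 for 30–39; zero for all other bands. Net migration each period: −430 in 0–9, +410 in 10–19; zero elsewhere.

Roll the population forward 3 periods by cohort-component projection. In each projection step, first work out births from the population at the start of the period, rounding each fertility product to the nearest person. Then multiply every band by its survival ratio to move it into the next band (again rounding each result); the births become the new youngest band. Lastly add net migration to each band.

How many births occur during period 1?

2205

Let band 1 be 0–9 through band 5 = 40+.
Period 1:
Births: 5300 × 0.416 = 2205
Band 2: 7100 × 0.952 = 6759
Band 3: 4700 × 0.943 = 4432
Band 4: 17600 × 0.955 = 16808
Band 5: 5300 × 0.918 + 4000 × 0.496 = 4865 + 1984 = 6849
Net migration: Band 1 − 430 → 1775; Band 2 + 410 → 7169
→ [1775, 7169, 4432, 16808, 6849]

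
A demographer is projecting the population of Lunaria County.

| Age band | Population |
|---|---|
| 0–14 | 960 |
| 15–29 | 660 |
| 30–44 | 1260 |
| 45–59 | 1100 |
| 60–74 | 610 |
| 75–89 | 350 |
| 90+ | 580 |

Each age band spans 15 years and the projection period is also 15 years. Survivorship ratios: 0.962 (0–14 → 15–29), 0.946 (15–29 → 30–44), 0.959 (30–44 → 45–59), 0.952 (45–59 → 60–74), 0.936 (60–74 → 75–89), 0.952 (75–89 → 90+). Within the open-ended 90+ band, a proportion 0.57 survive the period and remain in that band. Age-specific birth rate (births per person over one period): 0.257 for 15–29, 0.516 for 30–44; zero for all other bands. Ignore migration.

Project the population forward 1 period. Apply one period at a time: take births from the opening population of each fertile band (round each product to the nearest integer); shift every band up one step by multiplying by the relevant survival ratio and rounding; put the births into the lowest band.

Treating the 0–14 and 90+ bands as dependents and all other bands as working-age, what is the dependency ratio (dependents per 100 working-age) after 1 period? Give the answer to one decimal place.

33.9

After projecting period 1:
Births: 660 × 0.257 = 170  |  1260 × 0.516 = 650 → total 820
15–29: 960 × 0.962 = 924
30–44: 660 × 0.946 = 624
45–59: 1260 × 0.959 = 1208
60–74: 1100 × 0.952 = 1047
75–89: 610 × 0.936 = 571
90+: 350 × 0.952 + 580 × 0.57 = 333 + 331 = 664
→ [820, 924, 624, 1208, 1047, 571, 664]
Dependents (band 0–14 + band 90+) = 820 + 664 = 1484; working-age = 4374; ratio = 1484/4374 × 100 = 33.9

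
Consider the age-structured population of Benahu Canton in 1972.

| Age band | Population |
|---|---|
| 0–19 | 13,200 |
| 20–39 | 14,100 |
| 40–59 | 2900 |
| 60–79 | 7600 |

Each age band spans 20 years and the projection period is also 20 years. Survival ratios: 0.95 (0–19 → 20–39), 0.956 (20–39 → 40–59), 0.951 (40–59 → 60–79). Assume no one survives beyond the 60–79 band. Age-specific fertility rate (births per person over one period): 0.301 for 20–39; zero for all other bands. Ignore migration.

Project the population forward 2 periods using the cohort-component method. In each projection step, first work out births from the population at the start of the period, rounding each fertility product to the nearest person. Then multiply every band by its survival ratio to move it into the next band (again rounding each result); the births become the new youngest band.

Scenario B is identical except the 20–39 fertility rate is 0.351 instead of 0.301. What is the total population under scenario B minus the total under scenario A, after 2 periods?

(Groups numbered youngest = 1 to oldest = 4.)
[period 1]
Births: 14100 × 0.301 = 4244
Group 2: 13200 × 0.95 = 12540
Group 3: 14100 × 0.956 = 13480
Group 4: 2900 × 0.951 = 2758
End of period: [4244, 12540, 13480, 2758]
[period 2]
Births: 12540 × 0.301 = 3775
Group 2: 4244 × 0.95 = 4032
Group 3: 12540 × 0.956 = 11988
Group 4: 13480 × 0.951 = 12819
End of period: [3775, 4032, 11988, 12819]
Scenario A total after 2 periods: 32614
Scenario B projection —
[period 1]
Births: 14100 × 0.351 = 4949
Group 2: 13200 × 0.95 = 12540
Group 3: 14100 × 0.956 = 13480
Group 4: 2900 × 0.951 = 2758
End of period: [4949, 12540, 13480, 2758]
[period 2]
Births: 12540 × 0.351 = 4402
Group 2: 4949 × 0.95 = 4702
Group 3: 12540 × 0.956 = 11988
Group 4: 13480 × 0.951 = 12819
End of period: [4402, 4702, 11988, 12819]
Scenario B total after 2 periods: 33911
Difference B − A = 33911 − 32614 = 1297

1297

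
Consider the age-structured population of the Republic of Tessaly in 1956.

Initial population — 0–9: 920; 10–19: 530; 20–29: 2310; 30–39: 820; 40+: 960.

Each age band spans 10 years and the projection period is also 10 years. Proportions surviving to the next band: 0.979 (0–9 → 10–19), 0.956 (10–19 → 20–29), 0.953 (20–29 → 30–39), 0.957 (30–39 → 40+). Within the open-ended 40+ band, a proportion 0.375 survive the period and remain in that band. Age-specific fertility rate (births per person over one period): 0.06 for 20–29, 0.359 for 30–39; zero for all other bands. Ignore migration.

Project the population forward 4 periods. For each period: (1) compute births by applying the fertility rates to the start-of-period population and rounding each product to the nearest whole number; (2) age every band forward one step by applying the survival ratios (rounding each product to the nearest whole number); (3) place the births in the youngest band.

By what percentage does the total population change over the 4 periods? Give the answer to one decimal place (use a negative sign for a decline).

-45.7

Let group 1 be 0–9 through group 5 = 40+.
Period 1.
Births: 2310 × 0.06 = 139, 820 × 0.359 = 294 → 433
Group 2: 920 × 0.979 = 901
Group 3: 530 × 0.956 = 507
Group 4: 2310 × 0.953 = 2201
Group 5: 820 × 0.957 + 960 × 0.375 = 785 + 360 = 1145
End of period: [433, 901, 507, 2201, 1145]
Period 2.
Births: 507 × 0.06 = 30, 2201 × 0.359 = 790 → 820
Group 2: 433 × 0.979 = 424
Group 3: 901 × 0.956 = 861
Group 4: 507 × 0.953 = 483
Group 5: 2201 × 0.957 + 1145 × 0.375 = 2106 + 429 = 2535
End of period: [820, 424, 861, 483, 2535]
Period 3.
Births: 861 × 0.06 = 52, 483 × 0.359 = 173 → 225
Group 2: 820 × 0.979 = 803
Group 3: 424 × 0.956 = 405
Group 4: 861 × 0.953 = 821
Group 5: 483 × 0.957 + 2535 × 0.375 = 462 + 951 = 1413
End of period: [225, 803, 405, 821, 1413]
Period 4.
Births: 405 × 0.06 = 24, 821 × 0.359 = 295 → 319
Group 2: 225 × 0.979 = 220
Group 3: 803 × 0.956 = 768
Group 4: 405 × 0.953 = 386
Group 5: 821 × 0.957 + 1413 × 0.375 = 786 + 530 = 1316
End of period: [319, 220, 768, 386, 1316]
Total: 5540 → 3009; change = -2531; percentage change = -45.7%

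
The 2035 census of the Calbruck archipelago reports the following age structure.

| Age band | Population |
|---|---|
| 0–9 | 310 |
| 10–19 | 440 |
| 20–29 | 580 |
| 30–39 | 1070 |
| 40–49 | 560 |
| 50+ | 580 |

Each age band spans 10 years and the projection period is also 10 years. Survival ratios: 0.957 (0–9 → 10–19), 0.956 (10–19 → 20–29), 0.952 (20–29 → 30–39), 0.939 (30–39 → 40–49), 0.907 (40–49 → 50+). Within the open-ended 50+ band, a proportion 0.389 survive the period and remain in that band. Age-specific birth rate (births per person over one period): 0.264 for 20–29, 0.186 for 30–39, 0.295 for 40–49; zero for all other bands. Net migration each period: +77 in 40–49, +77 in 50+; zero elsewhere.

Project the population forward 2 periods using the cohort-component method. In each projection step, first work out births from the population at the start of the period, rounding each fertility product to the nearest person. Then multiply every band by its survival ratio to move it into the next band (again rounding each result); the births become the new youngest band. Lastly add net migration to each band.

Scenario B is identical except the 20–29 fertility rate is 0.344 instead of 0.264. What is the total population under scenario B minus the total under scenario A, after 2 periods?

79

Period 1:
Births: 580 × 0.264 = 153, 1070 × 0.186 = 199, 560 × 0.295 = 165 → total 517
10–19: 310 × 0.957 = 297
20–29: 440 × 0.956 = 421
30–39: 580 × 0.952 = 552
40–49: 1070 × 0.939 = 1005
50+: 560 × 0.907 + 580 × 0.389 = 508 + 226 = 734
Net migration: 40–49 + 77 → 1082; 50+ + 77 → 811
Giving 517 / 297 / 421 / 552 / 1082 / 811.
Period 2:
Births: 421 × 0.264 = 111, 552 × 0.186 = 103, 1082 × 0.295 = 319 → total 533
10–19: 517 × 0.957 = 495
20–29: 297 × 0.956 = 284
30–39: 421 × 0.952 = 401
40–49: 552 × 0.939 = 518
50+: 1082 × 0.907 + 811 × 0.389 = 981 + 315 = 1296
Net migration: 40–49 + 77 → 595; 50+ + 77 → 1373
Giving 533 / 495 / 284 / 401 / 595 / 1373.
Scenario A total after 2 periods: 3681
Scenario B projection —
Period 1:
Births: 580 × 0.344 = 200, 1070 × 0.186 = 199, 560 × 0.295 = 165 → total 564
10–19: 310 × 0.957 = 297
20–29: 440 × 0.956 = 421
30–39: 580 × 0.952 = 552
40–49: 1070 × 0.939 = 1005
50+: 560 × 0.907 + 580 × 0.389 = 508 + 226 = 734
Net migration: 40–49 + 77 → 1082; 50+ + 77 → 811
Giving 564 / 297 / 421 / 552 / 1082 / 811.
Period 2:
Births: 421 × 0.344 = 145, 552 × 0.186 = 103, 1082 × 0.295 = 319 → total 567
10–19: 564 × 0.957 = 540
20–29: 297 × 0.956 = 284
30–39: 421 × 0.952 = 401
40–49: 552 × 0.939 = 518
50+: 1082 × 0.907 + 811 × 0.389 = 981 + 315 = 1296
Net migration: 40–49 + 77 → 595; 50+ + 77 → 1373
Giving 567 / 540 / 284 / 401 / 595 / 1373.
Scenario B total after 2 periods: 3760
Difference B − A = 3760 − 3681 = 79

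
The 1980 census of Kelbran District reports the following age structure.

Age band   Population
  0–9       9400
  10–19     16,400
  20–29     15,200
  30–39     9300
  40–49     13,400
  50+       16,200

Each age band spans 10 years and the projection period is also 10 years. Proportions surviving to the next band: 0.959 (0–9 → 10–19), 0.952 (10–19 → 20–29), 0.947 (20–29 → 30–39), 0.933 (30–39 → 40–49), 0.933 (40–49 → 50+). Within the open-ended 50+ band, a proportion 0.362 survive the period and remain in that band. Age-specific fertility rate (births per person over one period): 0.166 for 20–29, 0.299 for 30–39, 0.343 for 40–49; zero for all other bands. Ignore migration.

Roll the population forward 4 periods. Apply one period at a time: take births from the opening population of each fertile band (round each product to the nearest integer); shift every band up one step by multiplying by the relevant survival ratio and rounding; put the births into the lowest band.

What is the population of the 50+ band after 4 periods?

After projecting period 1:
Births: 15200 × 0.166 = 2523  |  9300 × 0.299 = 2781  |  13400 × 0.343 = 4596 → total 9900
10–19: 9400 × 0.959 = 9015
20–29: 16400 × 0.952 = 15613
30–39: 15200 × 0.947 = 14394
40–49: 9300 × 0.933 = 8677
50+: 13400 × 0.933 + 16200 × 0.362 = 12502 + 5864 = 18366
Population now: 0–9=9900, 10–19=9015, 20–29=15613, 30–39=14394, 40–49=8677, 50+=18366
After projecting period 2:
Births: 15613 × 0.166 = 2592  |  14394 × 0.299 = 4304  |  8677 × 0.343 = 2976 → total 9872
10–19: 9900 × 0.959 = 9494
20–29: 9015 × 0.952 = 8582
30–39: 15613 × 0.947 = 14786
40–49: 14394 × 0.933 = 13430
50+: 8677 × 0.933 + 18366 × 0.362 = 8096 + 6648 = 14744
Population now: 0–9=9872, 10–19=9494, 20–29=8582, 30–39=14786, 40–49=13430, 50+=14744
After projecting period 3:
Births: 8582 × 0.166 = 1425  |  14786 × 0.299 = 4421  |  13430 × 0.343 = 4606 → total 10452
10–19: 9872 × 0.959 = 9467
20–29: 9494 × 0.952 = 9038
30–39: 8582 × 0.947 = 8127
40–49: 14786 × 0.933 = 13795
50+: 13430 × 0.933 + 14744 × 0.362 = 12530 + 5337 = 17867
Population now: 0–9=10452, 10–19=9467, 20–29=9038, 30–39=8127, 40–49=13795, 50+=17867
After projecting period 4:
Births: 9038 × 0.166 = 1500  |  8127 × 0.299 = 2430  |  13795 × 0.343 = 4732 → total 8662
10–19: 10452 × 0.959 = 10023
20–29: 9467 × 0.952 = 9013
30–39: 9038 × 0.947 = 8559
40–49: 8127 × 0.933 = 7582
50+: 13795 × 0.933 + 17867 × 0.362 = 12871 + 6468 = 19339
Population now: 0–9=8662, 10–19=10023, 20–29=9013, 30–39=8559, 40–49=7582, 50+=19339

19339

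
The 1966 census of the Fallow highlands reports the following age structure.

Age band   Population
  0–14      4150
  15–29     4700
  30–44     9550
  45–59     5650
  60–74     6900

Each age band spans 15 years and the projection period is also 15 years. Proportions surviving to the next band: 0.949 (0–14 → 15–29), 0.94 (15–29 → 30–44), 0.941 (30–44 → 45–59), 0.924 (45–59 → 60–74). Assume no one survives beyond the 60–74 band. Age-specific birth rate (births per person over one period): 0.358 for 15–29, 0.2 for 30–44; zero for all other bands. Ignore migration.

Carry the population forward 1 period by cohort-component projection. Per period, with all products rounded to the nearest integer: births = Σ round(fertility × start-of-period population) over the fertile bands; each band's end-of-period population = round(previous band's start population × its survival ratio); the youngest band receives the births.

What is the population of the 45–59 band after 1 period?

8987

(Groups numbered youngest = 1 to oldest = 5.)
Period 1:
Births: 4700 × 0.358 = 1683  |  9550 × 0.2 = 1910 → total 3593
Group 2: 4150 × 0.949 = 3938
Group 3: 4700 × 0.94 = 4418
Group 4: 9550 × 0.941 = 8987
Group 5: 5650 × 0.924 = 5221
Population now: 0–14=3593, 15–29=3938, 30–44=4418, 45–59=8987, 60–74=5221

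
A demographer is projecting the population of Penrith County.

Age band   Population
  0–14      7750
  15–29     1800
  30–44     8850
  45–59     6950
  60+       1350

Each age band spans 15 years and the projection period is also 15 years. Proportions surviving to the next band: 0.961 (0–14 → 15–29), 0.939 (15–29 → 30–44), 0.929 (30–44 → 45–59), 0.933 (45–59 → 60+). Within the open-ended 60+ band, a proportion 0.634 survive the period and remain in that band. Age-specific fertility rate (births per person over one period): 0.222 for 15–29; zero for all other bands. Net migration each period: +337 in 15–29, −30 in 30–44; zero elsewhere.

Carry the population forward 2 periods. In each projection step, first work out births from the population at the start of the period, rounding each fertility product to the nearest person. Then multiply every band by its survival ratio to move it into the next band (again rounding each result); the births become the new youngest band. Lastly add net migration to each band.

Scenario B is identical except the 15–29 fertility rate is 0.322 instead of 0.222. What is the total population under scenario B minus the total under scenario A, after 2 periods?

952

(Groups numbered youngest = 1 to oldest = 5.)
After projecting period 1:
Births: 1800 × 0.222 = 400
Group 2: 7750 × 0.961 = 7448
Group 3: 1800 × 0.939 = 1690
Group 4: 8850 × 0.929 = 8222
Group 5: 6950 × 0.933 + 1350 × 0.634 = 6484 + 856 = 7340
Net migration: Group 2 + 337 → 7785; Group 3 − 30 → 1660
→ [400, 7785, 1660, 8222, 7340]
After projecting period 2:
Births: 7785 × 0.222 = 1728
Group 2: 400 × 0.961 = 384
Group 3: 7785 × 0.939 = 7310
Group 4: 1660 × 0.929 = 1542
Group 5: 8222 × 0.933 + 7340 × 0.634 = 7671 + 4654 = 12325
Net migration: Group 2 + 337 → 721; Group 3 − 30 → 7280
→ [1728, 721, 7280, 1542, 12325]
Scenario A total after 2 periods: 23596
Scenario B projection —
After projecting period 1:
Births: 1800 × 0.322 = 580
Group 2: 7750 × 0.961 = 7448
Group 3: 1800 × 0.939 = 1690
Group 4: 8850 × 0.929 = 8222
Group 5: 6950 × 0.933 + 1350 × 0.634 = 6484 + 856 = 7340
Net migration: Group 2 + 337 → 7785; Group 3 − 30 → 1660
→ [580, 7785, 1660, 8222, 7340]
After projecting period 2:
Births: 7785 × 0.322 = 2507
Group 2: 580 × 0.961 = 557
Group 3: 7785 × 0.939 = 7310
Group 4: 1660 × 0.929 = 1542
Group 5: 8222 × 0.933 + 7340 × 0.634 = 7671 + 4654 = 12325
Net migration: Group 2 + 337 → 894; Group 3 − 30 → 7280
→ [2507, 894, 7280, 1542, 12325]
Scenario B total after 2 periods: 24548
Difference B − A = 24548 − 23596 = 952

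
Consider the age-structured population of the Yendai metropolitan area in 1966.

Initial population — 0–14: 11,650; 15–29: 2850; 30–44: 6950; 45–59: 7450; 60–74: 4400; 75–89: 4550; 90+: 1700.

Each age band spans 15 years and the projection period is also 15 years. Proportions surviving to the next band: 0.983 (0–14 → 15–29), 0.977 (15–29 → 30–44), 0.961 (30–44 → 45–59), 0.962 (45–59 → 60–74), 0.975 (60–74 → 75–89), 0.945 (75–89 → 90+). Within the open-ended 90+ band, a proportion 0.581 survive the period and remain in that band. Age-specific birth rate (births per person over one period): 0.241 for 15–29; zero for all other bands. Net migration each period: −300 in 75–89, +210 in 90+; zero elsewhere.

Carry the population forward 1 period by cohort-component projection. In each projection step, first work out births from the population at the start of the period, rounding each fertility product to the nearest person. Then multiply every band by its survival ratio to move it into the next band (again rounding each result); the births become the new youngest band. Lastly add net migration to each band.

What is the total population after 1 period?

38257

(Groups numbered youngest = 1 to oldest = 7.)
Period 1:
Births: 2850 * 0.241 = 687
Group 2: 11650 * 0.983 = 11452
Group 3: 2850 * 0.977 = 2784
Group 4: 6950 * 0.961 = 6679
Group 5: 7450 * 0.962 = 7167
Group 6: 4400 * 0.975 = 4290
Group 7: 4550 * 0.945 + 1700 * 0.581 = 4300 + 988 = 5288
Net migration: Group 6 − 300 → 3990; Group 7 + 210 → 5498
Population now: 0–14=687, 15–29=11452, 30–44=2784, 45–59=6679, 60–74=7167, 75–89=3990, 90+=5498
Total after period 1: 687 + 11452 + 2784 + 6679 + 7167 + 3990 + 5498 = 38257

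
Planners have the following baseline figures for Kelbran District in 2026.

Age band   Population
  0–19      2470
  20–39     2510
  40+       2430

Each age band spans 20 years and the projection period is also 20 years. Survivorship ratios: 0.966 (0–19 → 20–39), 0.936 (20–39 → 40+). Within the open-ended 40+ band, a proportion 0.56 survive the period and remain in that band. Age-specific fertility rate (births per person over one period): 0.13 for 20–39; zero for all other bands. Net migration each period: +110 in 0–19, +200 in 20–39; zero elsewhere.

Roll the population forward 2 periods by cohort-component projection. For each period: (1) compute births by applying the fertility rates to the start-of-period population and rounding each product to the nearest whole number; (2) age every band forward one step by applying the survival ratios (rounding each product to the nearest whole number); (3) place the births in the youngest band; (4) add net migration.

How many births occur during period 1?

326

Call the bands 1 to 3, youngest first.
Period 1.
Births: 2510 × 0.13 = 326
Band 2: 2470 × 0.966 = 2386
Band 3: 2510 × 0.936 + 2430 × 0.56 = 2349 + 1361 = 3710
Net migration: Band 1 + 110 → 436; Band 2 + 200 → 2586
Population now: 0–19=436, 20–39=2586, 40+=3710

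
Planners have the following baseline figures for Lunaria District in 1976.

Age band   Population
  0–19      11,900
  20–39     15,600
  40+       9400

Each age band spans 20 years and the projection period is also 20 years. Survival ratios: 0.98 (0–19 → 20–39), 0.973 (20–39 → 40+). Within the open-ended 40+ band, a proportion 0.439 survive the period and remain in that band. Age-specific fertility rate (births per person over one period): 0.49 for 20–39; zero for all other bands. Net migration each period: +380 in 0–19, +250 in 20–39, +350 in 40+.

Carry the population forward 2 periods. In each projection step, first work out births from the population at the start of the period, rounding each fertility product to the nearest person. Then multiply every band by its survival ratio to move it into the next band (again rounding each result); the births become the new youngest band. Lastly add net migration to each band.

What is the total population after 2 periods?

34900

Period 1:
Births: 15600 × 0.49 = 7644
20–39: 11900 × 0.98 = 11662
40+: 15600 × 0.973 + 9400 × 0.439 = 15179 + 4127 = 19306
Net migration: 0–19 + 380 → 8024; 20–39 + 250 → 11912; 40+ + 350 → 19656
Population now: 0–19=8024, 20–39=11912, 40+=19656
Period 2:
Births: 11912 × 0.49 = 5837
20–39: 8024 × 0.98 = 7864
40+: 11912 × 0.973 + 19656 × 0.439 = 11590 + 8629 = 20219
Net migration: 0–19 + 380 → 6217; 20–39 + 250 → 8114; 40+ + 350 → 20569
Population now: 0–19=6217, 20–39=8114, 40+=20569
Total after period 2: 6217 + 8114 + 20569 = 34900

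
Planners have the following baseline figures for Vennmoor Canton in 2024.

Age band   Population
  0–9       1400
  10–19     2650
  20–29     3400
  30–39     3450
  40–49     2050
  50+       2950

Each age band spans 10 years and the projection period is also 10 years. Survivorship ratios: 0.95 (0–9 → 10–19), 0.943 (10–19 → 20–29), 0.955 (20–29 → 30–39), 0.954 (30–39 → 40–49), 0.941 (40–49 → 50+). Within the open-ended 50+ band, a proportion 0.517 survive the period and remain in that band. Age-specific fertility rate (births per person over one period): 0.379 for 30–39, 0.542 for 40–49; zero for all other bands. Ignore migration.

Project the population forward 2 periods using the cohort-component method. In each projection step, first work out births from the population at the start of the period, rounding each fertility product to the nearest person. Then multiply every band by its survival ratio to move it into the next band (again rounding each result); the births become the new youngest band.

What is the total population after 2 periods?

16935

Let band 1 be 0–9 through band 6 = 50+.
Period 1.
Births: 3450 * 0.379 = 1308 ; 2050 * 0.542 = 1111 → total 2419
Band 2: 1400 * 0.95 = 1330
Band 3: 2650 * 0.943 = 2499
Band 4: 3400 * 0.955 = 3247
Band 5: 3450 * 0.954 = 3291
Band 6: 2050 * 0.941 + 2950 * 0.517 = 1929 + 1525 = 3454
Giving 2419 / 1330 / 2499 / 3247 / 3291 / 3454.
Period 2.
Births: 3247 * 0.379 = 1231 ; 3291 * 0.542 = 1784 → total 3015
Band 2: 2419 * 0.95 = 2298
Band 3: 1330 * 0.943 = 1254
Band 4: 2499 * 0.955 = 2387
Band 5: 3247 * 0.954 = 3098
Band 6: 3291 * 0.941 + 3454 * 0.517 = 3097 + 1786 = 4883
Giving 3015 / 2298 / 1254 / 2387 / 3098 / 4883.
Total after period 2: 3015 + 2298 + 1254 + 2387 + 3098 + 4883 = 16935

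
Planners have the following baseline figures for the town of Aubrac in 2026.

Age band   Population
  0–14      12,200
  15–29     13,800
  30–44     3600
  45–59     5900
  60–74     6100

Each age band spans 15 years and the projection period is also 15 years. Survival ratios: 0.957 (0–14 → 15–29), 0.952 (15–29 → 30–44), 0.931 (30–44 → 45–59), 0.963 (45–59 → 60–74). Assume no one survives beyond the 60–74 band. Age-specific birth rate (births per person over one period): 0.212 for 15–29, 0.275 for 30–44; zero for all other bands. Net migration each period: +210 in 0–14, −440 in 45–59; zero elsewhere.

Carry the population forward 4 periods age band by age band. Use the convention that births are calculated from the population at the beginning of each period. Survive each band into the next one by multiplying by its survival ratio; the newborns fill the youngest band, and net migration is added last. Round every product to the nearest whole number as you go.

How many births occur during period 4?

— Period 1 —
Births: 13800 × 0.212 = 2926 ; 3600 × 0.275 = 990 — total 3916
15–29: 12200 × 0.957 = 11675
30–44: 13800 × 0.952 = 13138
45–59: 3600 × 0.931 = 3352
60–74: 5900 × 0.963 = 5682
Net migration: 0–14 + 210 → 4126; 45–59 − 440 → 2912
→ [4126, 11675, 13138, 2912, 5682]
— Period 2 —
Births: 11675 × 0.212 = 2475 ; 13138 × 0.275 = 3613 — total 6088
15–29: 4126 × 0.957 = 3949
30–44: 11675 × 0.952 = 11115
45–59: 13138 × 0.931 = 12231
60–74: 2912 × 0.963 = 2804
Net migration: 0–14 + 210 → 6298; 45–59 − 440 → 11791
→ [6298, 3949, 11115, 11791, 2804]
— Period 3 —
Births: 3949 × 0.212 = 837 ; 11115 × 0.275 = 3057 — total 3894
15–29: 6298 × 0.957 = 6027
30–44: 3949 × 0.952 = 3759
45–59: 11115 × 0.931 = 10348
60–74: 11791 × 0.963 = 11355
Net migration: 0–14 + 210 → 4104; 45–59 − 440 → 9908
→ [4104, 6027, 3759, 9908, 11355]
— Period 4 —
Births: 6027 × 0.212 = 1278 ; 3759 × 0.275 = 1034 — total 2312
15–29: 4104 × 0.957 = 3928
30–44: 6027 × 0.952 = 5738
45–59: 3759 × 0.931 = 3500
60–74: 9908 × 0.963 = 9541
Net migration: 0–14 + 210 → 2522; 45–59 − 440 → 3060
→ [2522, 3928, 5738, 3060, 9541]

2312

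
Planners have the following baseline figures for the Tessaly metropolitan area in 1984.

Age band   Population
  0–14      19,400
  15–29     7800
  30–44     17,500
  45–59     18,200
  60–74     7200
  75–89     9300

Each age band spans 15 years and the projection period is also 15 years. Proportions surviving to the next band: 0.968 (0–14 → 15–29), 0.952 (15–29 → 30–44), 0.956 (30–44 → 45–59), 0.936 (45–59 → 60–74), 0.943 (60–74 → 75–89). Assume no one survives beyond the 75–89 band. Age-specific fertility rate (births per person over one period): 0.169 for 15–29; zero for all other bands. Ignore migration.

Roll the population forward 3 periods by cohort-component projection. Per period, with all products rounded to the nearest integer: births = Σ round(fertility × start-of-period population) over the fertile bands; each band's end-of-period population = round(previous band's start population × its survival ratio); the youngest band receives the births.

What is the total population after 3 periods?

Call the groups 1 to 6, youngest first.
Period 1:
Births: 7800 * 0.169 = 1318
Group 2: 19400 * 0.968 = 18779
Group 3: 7800 * 0.952 = 7426
Group 4: 17500 * 0.956 = 16730
Group 5: 18200 * 0.936 = 17035
Group 6: 7200 * 0.943 = 6790
End of period: [1318, 18779, 7426, 16730, 17035, 6790]
Period 2:
Births: 18779 * 0.169 = 3174
Group 2: 1318 * 0.968 = 1276
Group 3: 18779 * 0.952 = 17878
Group 4: 7426 * 0.956 = 7099
Group 5: 16730 * 0.936 = 15659
Group 6: 17035 * 0.943 = 16064
End of period: [3174, 1276, 17878, 7099, 15659, 16064]
Period 3:
Births: 1276 * 0.169 = 216
Group 2: 3174 * 0.968 = 3072
Group 3: 1276 * 0.952 = 1215
Group 4: 17878 * 0.956 = 17091
Group 5: 7099 * 0.936 = 6645
Group 6: 15659 * 0.943 = 14766
End of period: [216, 3072, 1215, 17091, 6645, 14766]
Total after period 3: 216 + 3072 + 1215 + 17091 + 6645 + 14766 = 43005

43005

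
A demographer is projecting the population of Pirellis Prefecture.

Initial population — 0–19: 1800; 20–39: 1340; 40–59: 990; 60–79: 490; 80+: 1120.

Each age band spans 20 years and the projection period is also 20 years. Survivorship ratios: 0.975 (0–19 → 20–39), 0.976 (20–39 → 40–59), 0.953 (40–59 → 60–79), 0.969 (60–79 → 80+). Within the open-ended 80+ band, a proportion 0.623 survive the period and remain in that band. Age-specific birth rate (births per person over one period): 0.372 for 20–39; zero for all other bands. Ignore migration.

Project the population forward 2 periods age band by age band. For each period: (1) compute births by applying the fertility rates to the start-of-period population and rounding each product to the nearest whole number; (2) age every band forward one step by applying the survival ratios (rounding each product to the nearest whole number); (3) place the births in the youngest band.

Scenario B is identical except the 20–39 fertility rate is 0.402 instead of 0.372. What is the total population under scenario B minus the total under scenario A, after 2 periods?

93

After projecting period 1:
Births: 1340 × 0.372 = 498
20–39: 1800 × 0.975 = 1755
40–59: 1340 × 0.976 = 1308
60–79: 990 × 0.953 = 943
80+: 490 × 0.969 + 1120 × 0.623 = 475 + 698 = 1173
Population now: 0–19=498, 20–39=1755, 40–59=1308, 60–79=943, 80+=1173
After projecting period 2:
Births: 1755 × 0.372 = 653
20–39: 498 × 0.975 = 486
40–59: 1755 × 0.976 = 1713
60–79: 1308 × 0.953 = 1247
80+: 943 × 0.969 + 1173 × 0.623 = 914 + 731 = 1645
Population now: 0–19=653, 20–39=486, 40–59=1713, 60–79=1247, 80+=1645
Scenario A total after 2 periods: 5744
Scenario B projection —
After projecting period 1:
Births: 1340 × 0.402 = 539
20–39: 1800 × 0.975 = 1755
40–59: 1340 × 0.976 = 1308
60–79: 990 × 0.953 = 943
80+: 490 × 0.969 + 1120 × 0.623 = 475 + 698 = 1173
Population now: 0–19=539, 20–39=1755, 40–59=1308, 60–79=943, 80+=1173
After projecting period 2:
Births: 1755 × 0.402 = 706
20–39: 539 × 0.975 = 526
40–59: 1755 × 0.976 = 1713
60–79: 1308 × 0.953 = 1247
80+: 943 × 0.969 + 1173 × 0.623 = 914 + 731 = 1645
Population now: 0–19=706, 20–39=526, 40–59=1713, 60–79=1247, 80+=1645
Scenario B total after 2 periods: 5837
Difference B − A = 5837 − 5744 = 93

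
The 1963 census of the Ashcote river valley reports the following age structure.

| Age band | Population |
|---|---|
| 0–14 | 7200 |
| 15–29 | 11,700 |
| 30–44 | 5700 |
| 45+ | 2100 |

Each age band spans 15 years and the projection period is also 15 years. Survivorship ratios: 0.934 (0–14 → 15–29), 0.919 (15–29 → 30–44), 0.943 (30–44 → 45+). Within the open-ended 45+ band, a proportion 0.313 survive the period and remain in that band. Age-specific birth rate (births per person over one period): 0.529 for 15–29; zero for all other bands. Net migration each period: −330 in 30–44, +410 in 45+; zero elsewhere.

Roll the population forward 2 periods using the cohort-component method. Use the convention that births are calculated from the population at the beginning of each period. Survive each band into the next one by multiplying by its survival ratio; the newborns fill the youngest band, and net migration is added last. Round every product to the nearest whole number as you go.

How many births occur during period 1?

Call the bands 1 to 4, youngest first.
Period 1.
Births: 11700 × 0.529 = 6189
Band 2: 7200 × 0.934 = 6725
Band 3: 11700 × 0.919 = 10752
Band 4: 5700 × 0.943 + 2100 × 0.313 = 5375 + 657 = 6032
Net migration: Band 3 − 330 → 10422; Band 4 + 410 → 6442
Population now: 0–14=6189, 15–29=6725, 30–44=10422, 45+=6442

6189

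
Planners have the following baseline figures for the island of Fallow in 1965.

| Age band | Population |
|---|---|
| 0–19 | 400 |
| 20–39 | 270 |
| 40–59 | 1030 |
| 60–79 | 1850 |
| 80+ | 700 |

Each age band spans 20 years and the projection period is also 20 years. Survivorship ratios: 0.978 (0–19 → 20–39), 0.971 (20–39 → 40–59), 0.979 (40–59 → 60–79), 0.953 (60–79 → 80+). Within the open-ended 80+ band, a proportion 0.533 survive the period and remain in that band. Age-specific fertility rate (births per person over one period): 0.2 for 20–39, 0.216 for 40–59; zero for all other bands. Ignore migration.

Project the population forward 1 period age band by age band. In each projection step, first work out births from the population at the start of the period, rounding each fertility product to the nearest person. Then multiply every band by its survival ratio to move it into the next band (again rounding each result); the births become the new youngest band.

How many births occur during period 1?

Period 1.
Births: 270 × 0.2 = 54, 1030 × 0.216 = 222 → 276
20–39: 400 × 0.978 = 391
40–59: 270 × 0.971 = 262
60–79: 1030 × 0.979 = 1008
80+: 1850 × 0.953 + 700 × 0.533 = 1763 + 373 = 2136
Population now: 0–19=276, 20–39=391, 40–59=262, 60–79=1008, 80+=2136

276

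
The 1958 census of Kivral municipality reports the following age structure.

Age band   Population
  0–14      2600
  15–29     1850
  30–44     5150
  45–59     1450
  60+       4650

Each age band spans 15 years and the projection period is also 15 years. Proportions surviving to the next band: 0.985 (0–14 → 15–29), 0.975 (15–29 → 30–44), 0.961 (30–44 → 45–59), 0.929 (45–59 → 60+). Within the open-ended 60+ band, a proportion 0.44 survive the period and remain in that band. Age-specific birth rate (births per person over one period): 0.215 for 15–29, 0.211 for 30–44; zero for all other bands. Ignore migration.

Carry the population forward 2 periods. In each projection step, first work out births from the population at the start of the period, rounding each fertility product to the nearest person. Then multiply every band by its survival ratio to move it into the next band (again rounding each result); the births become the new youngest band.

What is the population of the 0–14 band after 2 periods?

Call the groups 1 to 5, youngest first.
— Period 1 —
Births: 1850 × 0.215 = 398 ; 5150 × 0.211 = 1087 → total 1485
Group 2: 2600 × 0.985 = 2561
Group 3: 1850 × 0.975 = 1804
Group 4: 5150 × 0.961 = 4949
Group 5: 1450 × 0.929 + 4650 × 0.44 = 1347 + 2046 = 3393
Giving 1485 / 2561 / 1804 / 4949 / 3393.
— Period 2 —
Births: 2561 × 0.215 = 551 ; 1804 × 0.211 = 381 → total 932
Group 2: 1485 × 0.985 = 1463
Group 3: 2561 × 0.975 = 2497
Group 4: 1804 × 0.961 = 1734
Group 5: 4949 × 0.929 + 3393 × 0.44 = 4598 + 1493 = 6091
Giving 932 / 1463 / 2497 / 1734 / 6091.

932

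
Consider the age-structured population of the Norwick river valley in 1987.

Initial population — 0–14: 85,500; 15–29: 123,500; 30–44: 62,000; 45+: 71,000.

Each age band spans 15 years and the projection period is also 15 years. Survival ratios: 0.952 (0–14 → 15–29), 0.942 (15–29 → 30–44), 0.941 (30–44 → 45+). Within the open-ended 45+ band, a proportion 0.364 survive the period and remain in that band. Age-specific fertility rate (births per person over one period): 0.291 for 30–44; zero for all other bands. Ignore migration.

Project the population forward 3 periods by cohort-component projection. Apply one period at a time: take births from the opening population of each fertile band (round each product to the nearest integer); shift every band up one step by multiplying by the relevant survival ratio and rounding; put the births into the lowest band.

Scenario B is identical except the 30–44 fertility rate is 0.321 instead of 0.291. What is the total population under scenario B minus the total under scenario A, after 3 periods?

7291

Numbering the bands 1..4 from youngest to oldest:
Period 1.
Births: 62000 × 0.291 = 18042
Band 2: 85500 × 0.952 = 81396
Band 3: 123500 × 0.942 = 116337
Band 4: 62000 × 0.941 + 71000 × 0.364 = 58342 + 25844 = 84186
End of period: [18042, 81396, 116337, 84186]
Period 2.
Births: 116337 × 0.291 = 33854
Band 2: 18042 × 0.952 = 17176
Band 3: 81396 × 0.942 = 76675
Band 4: 116337 × 0.941 + 84186 × 0.364 = 109473 + 30644 = 140117
End of period: [33854, 17176, 76675, 140117]
Period 3.
Births: 76675 × 0.291 = 22312
Band 2: 33854 × 0.952 = 32229
Band 3: 17176 × 0.942 = 16180
Band 4: 76675 × 0.941 + 140117 × 0.364 = 72151 + 51003 = 123154
End of period: [22312, 32229, 16180, 123154]
Scenario A total after 3 periods: 193875
Scenario B projection —
Period 1.
Births: 62000 × 0.321 = 19902
Band 2: 85500 × 0.952 = 81396
Band 3: 123500 × 0.942 = 116337
Band 4: 62000 × 0.941 + 71000 × 0.364 = 58342 + 25844 = 84186
End of period: [19902, 81396, 116337, 84186]
Period 2.
Births: 116337 × 0.321 = 37344
Band 2: 19902 × 0.952 = 18947
Band 3: 81396 × 0.942 = 76675
Band 4: 116337 × 0.941 + 84186 × 0.364 = 109473 + 30644 = 140117
End of period: [37344, 18947, 76675, 140117]
Period 3.
Births: 76675 × 0.321 = 24613
Band 2: 37344 × 0.952 = 35551
Band 3: 18947 × 0.942 = 17848
Band 4: 76675 × 0.941 + 140117 × 0.364 = 72151 + 51003 = 123154
End of period: [24613, 35551, 17848, 123154]
Scenario B total after 3 periods: 201166
Difference B − A = 201166 − 193875 = 7291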